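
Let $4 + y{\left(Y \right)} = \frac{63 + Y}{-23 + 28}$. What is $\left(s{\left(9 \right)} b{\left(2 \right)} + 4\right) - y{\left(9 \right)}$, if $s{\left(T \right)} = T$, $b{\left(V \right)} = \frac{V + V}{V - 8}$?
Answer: $- \frac{62}{5} \approx -12.4$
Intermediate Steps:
$b{\left(V \right)} = \frac{2 V}{-8 + V}$
$y{\left(Y \right)} = \frac{43}{5} + \frac{Y}{5}$ ($y{\left(Y \right)} = -4 + \frac{63 + Y}{-23 + 28} = -4 + \frac{63 + Y}{5} = -4 + \left(63 + Y\right) \frac{1}{5} = -4 + \left(\frac{63}{5} + \frac{Y}{5}\right) = \frac{43}{5} + \frac{Y}{5}$)
$\left(s{\left(9 \right)} b{\left(2 \right)} + 4\right) - y{\left(9 \right)} = \left(9 \cdot 2 \cdot 2 \frac{1}{-8 + 2} + 4\right) - \left(\frac{43}{5} + \frac{1}{5} \cdot 9\right) = \left(9 \cdot 2 \cdot 2 \frac{1}{-6} + 4\right) - \left(\frac{43}{5} + \frac{9}{5}\right) = \left(9 \cdot 2 \cdot 2 \left(- \frac{1}{6}\right) + 4\right) - \frac{52}{5} = \left(9 \left(- \frac{2}{3}\right) + 4\right) - \frac{52}{5} = \left(-6 + 4\right) - \frac{52}{5} = -2 - \frac{52}{5} = - \frac{62}{5}$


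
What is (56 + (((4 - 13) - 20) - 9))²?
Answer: 324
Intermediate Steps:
(56 + (((4 - 13) - 20) - 9))² = (56 + ((-9 - 20) - 9))² = (56 + (-29 - 9))² = (56 - 38)² = 18² = 324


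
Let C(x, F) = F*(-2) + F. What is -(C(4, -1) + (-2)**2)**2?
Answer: -25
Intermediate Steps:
C(x, F) = -F (C(x, F) = -2*F + F = -F)
-(C(4, -1) + (-2)**2)**2 = -(-1*(-1) + (-2)**2)**2 = -(1 + 4)**2 = -1*5**2 = -1*25 = -25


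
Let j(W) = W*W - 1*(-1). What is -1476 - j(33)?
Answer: -2566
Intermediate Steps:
j(W) = 1 + W² (j(W) = W² + 1 = 1 + W²)
-1476 - j(33) = -1476 - (1 + 33²) = -1476 - (1 + 1089) = -1476 - 1*1090 = -1476 - 1090 = -2566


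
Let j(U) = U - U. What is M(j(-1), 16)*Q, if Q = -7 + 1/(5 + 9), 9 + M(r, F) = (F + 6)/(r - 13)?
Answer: 13483/182 ≈ 74.082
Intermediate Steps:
j(U) = 0
M(r, F) = -9 + (6 + F)/(-13 + r) (M(r, F) = -9 + (F + 6)/(r - 13) = -9 + (6 + F)/(-13 + r))
Q = -97/14 (Q = -7 + 1/14 = -97/14 ≈ -6.9286)
M(j(-1), 16)*Q = ((123 + 16 - 9*0)/(-13 + 0))*(-97/14) = ((123 + 16 + 0)/(-13))*(-97/14) = -1/13*139*(-97/14) = -139/13*(-97/14) = 13483/182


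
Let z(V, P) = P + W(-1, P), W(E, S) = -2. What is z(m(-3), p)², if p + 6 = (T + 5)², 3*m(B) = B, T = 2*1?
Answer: 1681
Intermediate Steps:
T = 2
m(B) = B/3
p = 43 (p = -6 + (2 + 5)² = -6 + 7² = -6 + 49 = 43)
z(V, P) = -2 + P (z(V, P) = P - 2 = -2 + P)
z(m(-3), p)² = (-2 + 43)² = 41² = 1681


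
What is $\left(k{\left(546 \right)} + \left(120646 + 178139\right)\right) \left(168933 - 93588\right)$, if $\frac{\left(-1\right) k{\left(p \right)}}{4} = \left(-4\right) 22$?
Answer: $22538477265$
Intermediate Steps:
$k{\left(p \right)} = 352$ ($k{\left(p \right)} = - 4 \left(\left(-4\right) 22\right) = \left(-4\right) \left(-88\right) = 352$)
$\left(k{\left(546 \right)} + \left(120646 + 178139\right)\right) \left(168933 - 93588\right) = \left(352 + \left(120646 + 178139\right)\right) \left(168933 - 93588\right) = \left(352 + 298785\right) 75345 = 299137 \cdot 75345 = 22538477265$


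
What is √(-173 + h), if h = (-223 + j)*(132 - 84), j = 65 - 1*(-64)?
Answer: I*√4685 ≈ 68.447*I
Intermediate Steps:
j = 129 (j = 65 + 64 = 129)
h = -4512 (h = (-223 + 129)*(132 - 84) = -94*48 = -4512)
√(-173 + h) = √(-173 - 4512) = √(-4685) = I*√4685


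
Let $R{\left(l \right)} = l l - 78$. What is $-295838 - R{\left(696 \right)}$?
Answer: $-780176$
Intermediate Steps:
$R{\left(l \right)} = -78 + l^{2}$ ($R{\left(l \right)} = l^{2} - 78 = -78 + l^{2}$)
$-295838 - R{\left(696 \right)} = -295838 - \left(-78 + 696^{2}\right) = -295838 - \left(-78 + 484416\right) = -295838 - 484338 = -780176$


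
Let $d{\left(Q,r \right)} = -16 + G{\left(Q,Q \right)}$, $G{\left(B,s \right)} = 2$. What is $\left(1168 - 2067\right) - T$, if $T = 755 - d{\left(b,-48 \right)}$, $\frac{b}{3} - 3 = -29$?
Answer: $-1668$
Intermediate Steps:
$b = -78$ ($b = 9 + 3 \left(-29\right) = 9 - 87 = -78$)
$d{\left(Q,r \right)} = -14$ ($d{\left(Q,r \right)} = -16 + 2 = -14$)
$T = 769$ ($T = 755 - -14 = 755 + 14 = 769$)
$\left(1168 - 2067\right) - T = \left(1168 - 2067\right) - 769 = -899 - 769 = -1668$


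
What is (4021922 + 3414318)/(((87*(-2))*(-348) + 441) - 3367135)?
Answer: -531160/236153 ≈ -2.2492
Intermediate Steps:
(4021922 + 3414318)/(((87*(-2))*(-348) + 441) - 3367135) = 7436240/((-174*(-348) + 441) - 3367135) = 7436240/((60552 + 441) - 3367135) = 7436240/(60993 - 3367135) = 7436240/(-3306142) = 7436240*(-1/3306142) = -531160/236153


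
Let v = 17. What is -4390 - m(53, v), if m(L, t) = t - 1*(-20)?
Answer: -4427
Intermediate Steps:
m(L, t) = 20 + t (m(L, t) = t + 20 = 20 + t)
-4390 - m(53, v) = -4390 - (20 + 17) = -4390 - 1*37 = -4390 - 37 = -4427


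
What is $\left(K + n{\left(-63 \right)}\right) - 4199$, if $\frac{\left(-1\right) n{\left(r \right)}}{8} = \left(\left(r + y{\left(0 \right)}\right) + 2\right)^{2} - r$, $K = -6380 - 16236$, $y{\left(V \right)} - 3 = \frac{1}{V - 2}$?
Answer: $-54697$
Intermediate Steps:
$y{\left(V \right)} = 3 + \frac{1}{-2 + V}$ ($y{\left(V \right)} = 3 + \frac{1}{V - 2} = 3 + \frac{1}{-2 + V}$)
$K = -22616$
$n{\left(r \right)} = - 8 \left(\frac{9}{2} + r\right)^{2} + 8 r$ ($n{\left(r \right)} = - 8 \left(\left(\left(r + \frac{-5 + 3 \cdot 0}{-2 + 0}\right) + 2\right)^{2} - r\right) = - 8 \left(\left(\left(r + \frac{-5 + 0}{-2}\right) + 2\right)^{2} - r\right) = - 8 \left(\left(\left(r - - \frac{5}{2}\right) + 2\right)^{2} - r\right) = - 8 \left(\left(\left(r + \frac{5}{2}\right) + 2\right)^{2} - r\right) = - 8 \left(\left(\left(\frac{5}{2} + r\right) + 2\right)^{2} - r\right) = - 8 \left(\left(\frac{9}{2} + r\right)^{2} - r\right) = - 8 \left(\frac{9}{2} + r\right)^{2} + 8 r$)
$\left(K + n{\left(-63 \right)}\right) - 4199 = \left(-22616 + \left(- 2 \left(9 + 2 \left(-63\right)\right)^{2} + 8 \left(-63\right)\right)\right) - 4199 = \left(-22616 - \left(504 + 2 \left(9 - 126\right)^{2}\right)\right) - 4199 = \left(-22616 - \left(504 + 2 \left(-117\right)^{2}\right)\right) - 4199 = \left(-22616 - 27882\right) - 4199 = -50498 - 4199 = -54697$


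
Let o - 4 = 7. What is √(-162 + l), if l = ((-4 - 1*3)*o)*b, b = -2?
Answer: 2*I*√2 ≈ 2.8284*I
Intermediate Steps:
o = 11 (o = 4 + 7 = 11)
l = 154 (l = ((-4 - 1*3)*11)*(-2) = ((-4 - 3)*11)*(-2) = -7*11*(-2) = -77*(-2) = 154)
√(-162 + l) = √(-162 + 154) = √(-8) = 2*I*√2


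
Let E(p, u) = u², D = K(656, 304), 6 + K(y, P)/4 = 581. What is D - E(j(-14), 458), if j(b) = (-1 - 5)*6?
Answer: -207464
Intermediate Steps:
K(y, P) = 2300 (K(y, P) = -24 + 4*581 = -24 + 2324 = 2300)
j(b) = -36 (j(b) = -6*6 = -36)
D = 2300
D - E(j(-14), 458) = 2300 - 1*458² = 2300 - 1*209764 = 2300 - 209764 = -207464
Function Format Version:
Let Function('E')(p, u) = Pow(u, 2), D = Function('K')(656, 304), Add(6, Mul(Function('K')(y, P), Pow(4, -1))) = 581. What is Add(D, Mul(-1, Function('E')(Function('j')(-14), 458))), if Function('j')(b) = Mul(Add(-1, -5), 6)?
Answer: -207464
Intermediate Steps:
Function('K')(y, P) = 2300 (Function('K')(y, P) = Add(-24, Mul(4, 581)) = Add(-24, 2324) = 2300)
Function('j')(b) = -36 (Function('j')(b) = Mul(-6, 6) = -36)
D = 2300
Add(D, Mul(-1, Function('E')(Function('j')(-14), 458))) = Add(2300, Mul(-1, Pow(458, 2))) = Add(2300, Mul(-1, 209764)) = Add(2300, -209764) = -207464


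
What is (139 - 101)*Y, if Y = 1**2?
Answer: 38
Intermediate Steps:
Y = 1
(139 - 101)*Y = (139 - 101)*1 = 38*1 = 38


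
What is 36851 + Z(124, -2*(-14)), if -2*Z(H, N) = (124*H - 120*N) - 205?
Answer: 61891/2 ≈ 30946.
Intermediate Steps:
Z(H, N) = 205/2 - 62*H + 60*N (Z(H, N) = -((124*H - 120*N) - 205)/2 = -((-120*N + 124*H) - 205)/2 = -(-205 - 120*N + 124*H)/2 = 205/2 - 62*H + 60*N)
36851 + Z(124, -2*(-14)) = 36851 + (205/2 - 62*124 + 60*(-2*(-14))) = 36851 + (205/2 - 7688 + 60*28) = 36851 + (205/2 - 7688 + 1680) = 36851 - 11811/2 = 61891/2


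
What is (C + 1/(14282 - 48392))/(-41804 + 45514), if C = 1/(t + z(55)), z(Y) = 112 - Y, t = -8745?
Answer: -1019/26177378400 ≈ -3.8927e-8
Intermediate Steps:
C = -1/8688 (C = 1/(-8745 + (112 - 1*55)) = 1/(-8745 + (112 - 55)) = 1/(-8745 + 57) = 1/(-8688) = -1/8688 ≈ -0.00011510)
(C + 1/(14282 - 48392))/(-41804 + 45514) = (-1/8688 + 1/(14282 - 48392))/(-41804 + 45514) = (-1/8688 + 1/(-34110))/3710 = (-1/8688 - 1/34110)*(1/3710) = -7133/49391280*1/3710 = -1019/26177378400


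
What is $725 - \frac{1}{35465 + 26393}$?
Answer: $\frac{44847049}{61858} \approx 725.0$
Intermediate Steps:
$725 - \frac{1}{35465 + 26393} = 725 - \frac{1}{61858} = \frac{44847049}{61858}$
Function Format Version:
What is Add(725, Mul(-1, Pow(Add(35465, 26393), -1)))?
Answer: Rational(44847049, 61858) ≈ 725.00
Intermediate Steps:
Add(725, Mul(-1, Pow(Add(35465, 26393), -1))) = Add(725, Mul(-1, Pow(61858, -1))) = Add(725, Mul(-1, Rational(1, 61858))) = Add(725, Rational(-1, 61858)) = Rational(44847049, 61858)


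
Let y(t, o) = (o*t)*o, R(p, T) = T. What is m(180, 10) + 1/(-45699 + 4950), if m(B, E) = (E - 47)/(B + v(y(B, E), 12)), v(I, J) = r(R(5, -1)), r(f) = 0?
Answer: -502631/2444940 ≈ -0.20558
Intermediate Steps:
y(t, o) = t*o²
v(I, J) = 0
m(B, E) = (-47 + E)/B (m(B, E) = (E - 47)/(B + 0) = (-47 + E)/B)
m(180, 10) + 1/(-45699 + 4950) = (-47 + 10)/180 + 1/(-45699 + 4950) = (1/180)*(-37) + 1/(-40749) = -37/180 - 1/40749 = -502631/2444940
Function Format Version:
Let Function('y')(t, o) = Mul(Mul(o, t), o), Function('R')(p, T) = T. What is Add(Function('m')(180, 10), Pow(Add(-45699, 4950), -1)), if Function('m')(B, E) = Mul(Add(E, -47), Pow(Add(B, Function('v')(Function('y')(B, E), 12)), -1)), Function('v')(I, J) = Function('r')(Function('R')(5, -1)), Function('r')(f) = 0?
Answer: Rational(-502631, 2444940) ≈ -0.20558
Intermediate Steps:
Function('y')(t, o) = Mul(t, Pow(o, 2))
Function('v')(I, J) = 0
Function('m')(B, E) = Mul(Pow(B, -1), Add(-47, E)) (Function('m')(B, E) = Mul(Add(E, -47), Pow(Add(B, 0), -1)) = Mul(Add(-47, E), Pow(B, -1)) = Mul(Pow(B, -1), Add(-47, E)))
Add(Function('m')(180, 10), Pow(Add(-45699, 4950), -1)) = Add(Mul(Pow(180, -1), Add(-47, 10)), Pow(Add(-45699, 4950), -1)) = Add(Mul(Rational(1, 180), -37), Pow(-40749, -1)) = Add(Rational(-37, 180), Rational(-1, 40749)) = Rational(-502631, 2444940)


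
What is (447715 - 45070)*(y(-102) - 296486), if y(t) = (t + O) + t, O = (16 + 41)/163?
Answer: -19472078492385/163 ≈ -1.1946e+11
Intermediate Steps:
O = 57/163 (O = 57*(1/163) = 57/163 ≈ 0.34969)
y(t) = 57/163 + 2*t (y(t) = (t + 57/163) + t = (57/163 + t) + t = 57/163 + 2*t)
(447715 - 45070)*(y(-102) - 296486) = (447715 - 45070)*((57/163 + 2*(-102)) - 296486) = 402645*((57/163 - 204) - 296486) = 402645*(-33195/163 - 296486) = 402645*(-48360413/163) = -19472078492385/163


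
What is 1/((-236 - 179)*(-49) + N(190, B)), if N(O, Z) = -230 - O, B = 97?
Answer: 1/19915 ≈ 5.0213e-5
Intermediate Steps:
1/((-236 - 179)*(-49) + N(190, B)) = 1/((-236 - 179)*(-49) + (-230 - 1*190)) = 1/(-415*(-49) + (-230 - 190)) = 1/(20335 - 420) = 1/19915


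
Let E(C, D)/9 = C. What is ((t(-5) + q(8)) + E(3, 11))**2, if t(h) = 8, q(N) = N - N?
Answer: 1225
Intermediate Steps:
q(N) = 0
E(C, D) = 9*C
((t(-5) + q(8)) + E(3, 11))**2 = ((8 + 0) + 9*3)**2 = (8 + 27)**2 = 35**2 = 1225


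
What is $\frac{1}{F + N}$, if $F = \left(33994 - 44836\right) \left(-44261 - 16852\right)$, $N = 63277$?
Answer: $\frac{1}{662650423} \approx 1.5091 \cdot 10^{-9}$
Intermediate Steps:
$F = 662587146$ ($F = \left(-10842\right) \left(-61113\right) = 662587146$)
$\frac{1}{F + N} = \frac{1}{662587146 + 63277} = \frac{1}{662650423}$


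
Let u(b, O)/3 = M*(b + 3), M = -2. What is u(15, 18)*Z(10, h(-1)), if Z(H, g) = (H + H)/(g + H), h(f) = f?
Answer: -240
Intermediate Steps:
u(b, O) = -18 - 6*b (u(b, O) = 3*(-2*(b + 3)) = 3*(-2*(3 + b)) = 3*(-6 - 2*b) = -18 - 6*b)
Z(H, g) = 2*H/(H + g) (Z(H, g) = (2*H)/(H + g) = 2*H/(H + g))
u(15, 18)*Z(10, h(-1)) = (-18 - 6*15)*(2*10/(10 - 1)) = (-18 - 90)*(2*10/9) = -216*10/9 = -108*20/9 = -240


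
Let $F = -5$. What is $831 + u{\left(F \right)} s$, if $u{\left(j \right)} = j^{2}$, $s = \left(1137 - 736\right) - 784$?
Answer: $-8744$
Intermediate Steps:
$s = -383$ ($s = 401 - 784 = -383$)
$831 + u{\left(F \right)} s = 831 + \left(-5\right)^{2} \left(-383\right) = 831 + 25 \left(-383\right) = 831 - 9575 = -8744$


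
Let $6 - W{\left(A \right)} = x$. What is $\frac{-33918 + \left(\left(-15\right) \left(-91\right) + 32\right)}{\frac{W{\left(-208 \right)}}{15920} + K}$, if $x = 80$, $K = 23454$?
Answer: $- \frac{258867160}{186693803} \approx -1.3866$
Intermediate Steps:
$W{\left(A \right)} = -74$ ($W{\left(A \right)} = 6 - 80 = -74$)
$\frac{-33918 + \left(\left(-15\right) \left(-91\right) + 32\right)}{\frac{W{\left(-208 \right)}}{15920} + K} = \frac{-33918 + \left(\left(-15\right) \left(-91\right) + 32\right)}{- \frac{74}{15920} + 23454} = \frac{-33918 + \left(1365 + 32\right)}{\left(-74\right) \frac{1}{15920} + 23454} = \frac{-33918 + 1397}{- \frac{37}{7960} + 23454} = - \frac{32521}{\frac{186693803}{7960}} = \left(-32521\right) \frac{7960}{186693803} = - \frac{258867160}{186693803}$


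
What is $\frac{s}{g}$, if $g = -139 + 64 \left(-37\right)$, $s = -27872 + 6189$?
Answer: $\frac{21683}{2507} \approx 8.649$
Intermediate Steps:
$s = -21683$
$g = -2507$ ($g = -139 - 2368 = -2507$)
$\frac{s}{g} = - \frac{21683}{-2507} = \left(-21683\right) \left(- \frac{1}{2507}\right) = \frac{21683}{2507}$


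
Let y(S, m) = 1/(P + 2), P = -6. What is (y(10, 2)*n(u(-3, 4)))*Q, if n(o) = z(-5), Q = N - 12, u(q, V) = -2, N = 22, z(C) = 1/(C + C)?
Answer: ¼ ≈ 0.25000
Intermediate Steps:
z(C) = 1/(2*C)
Q = 10 (Q = 22 - 12 = 10)
n(o) = -⅒ (n(o) = (½)/(-5) = (½)*(-⅕) = -⅒)
y(S, m) = -¼ (y(S, m) = 1/(-6 + 2) = 1/(-4) = -¼)
(y(10, 2)*n(u(-3, 4)))*Q = -¼*(-⅒)*10 = (1/40)*10 = ¼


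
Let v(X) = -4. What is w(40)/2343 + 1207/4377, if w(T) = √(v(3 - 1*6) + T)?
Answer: 951421/3418437 ≈ 0.27832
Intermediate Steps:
w(T) = √(-4 + T)
w(40)/2343 + 1207/4377 = √(-4 + 40)/2343 + 1207/4377 = √36*(1/2343) + 1207*(1/4377) = 6*(1/2343) + 1207/4377 = 2/781 + 1207/4377 = 951421/3418437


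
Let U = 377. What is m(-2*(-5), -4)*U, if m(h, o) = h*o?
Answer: -15080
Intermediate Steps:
m(-2*(-5), -4)*U = (-2*(-5)*(-4))*377 = (10*(-4))*377 = -40*377 = -15080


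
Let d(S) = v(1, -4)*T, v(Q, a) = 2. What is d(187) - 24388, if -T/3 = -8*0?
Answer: -24388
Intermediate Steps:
T = 0 (T = -(-24)*0 = -3*0 = 0)
d(S) = 0 (d(S) = 2*0 = 0)
d(187) - 24388 = 0 - 24388 = -24388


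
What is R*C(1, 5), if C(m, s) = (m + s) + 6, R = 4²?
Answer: 192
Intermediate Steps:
R = 16
C(m, s) = 6 + m + s
R*C(1, 5) = 16*(6 + 1 + 5) = 16*12 = 192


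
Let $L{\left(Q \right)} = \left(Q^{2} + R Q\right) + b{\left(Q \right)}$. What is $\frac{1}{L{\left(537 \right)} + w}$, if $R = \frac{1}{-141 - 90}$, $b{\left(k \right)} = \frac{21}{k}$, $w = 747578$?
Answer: $\frac{13783}{14278425999} \approx 9.653 \cdot 10^{-7}$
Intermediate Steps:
$R = - \frac{1}{231}$ ($R = \frac{1}{-231} = - \frac{1}{231} \approx -0.004329$)
$L{\left(Q \right)} = Q^{2} + \frac{21}{Q} - \frac{Q}{231}$ ($L{\left(Q \right)} = \left(Q^{2} - \frac{Q}{231}\right) + \frac{21}{Q} = Q^{2} + \frac{21}{Q} - \frac{Q}{231}$)
$\frac{1}{L{\left(537 \right)} + w} = \frac{1}{\left(537^{2} + \frac{21}{537} - \frac{179}{77}\right) + 747578} = \frac{1}{\left(288369 + 21 \cdot \frac{1}{537} - \frac{179}{77}\right) + 747578} = \frac{1}{\left(288369 + \frac{7}{179} - \frac{179}{77}\right) + 747578} = \frac{1}{\frac{3974558425}{13783} + 747578} = \frac{1}{\frac{14278425999}{13783}} = \frac{13783}{14278425999}$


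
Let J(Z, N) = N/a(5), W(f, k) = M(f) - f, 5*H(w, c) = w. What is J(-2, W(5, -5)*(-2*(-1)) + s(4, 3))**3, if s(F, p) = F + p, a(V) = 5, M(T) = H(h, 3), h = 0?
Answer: -27/125 ≈ -0.21600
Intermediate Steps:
H(w, c) = w/5
M(T) = 0 (M(T) = (1/5)*0 = 0)
W(f, k) = -f (W(f, k) = 0 - f = -f)
J(Z, N) = N/5
J(-2, W(5, -5)*(-2*(-1)) + s(4, 3))**3 = (((-1*5)*(-2*(-1)) + (4 + 3))/5)**3 = ((-5*2 + 7)/5)**3 = ((-10 + 7)/5)**3 = ((1/5)*(-3))**3 = (-3/5)**3 = -27/125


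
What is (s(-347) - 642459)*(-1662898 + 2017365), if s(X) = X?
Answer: -227853514402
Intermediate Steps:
(s(-347) - 642459)*(-1662898 + 2017365) = (-347 - 642459)*(-1662898 + 2017365) = -642806*354467 = -227853514402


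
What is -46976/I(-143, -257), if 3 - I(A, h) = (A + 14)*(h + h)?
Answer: 46976/66303 ≈ 0.70850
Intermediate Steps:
I(A, h) = 3 - 2*h*(14 + A) (I(A, h) = 3 - (A + 14)*(h + h) = 3 - (14 + A)*2*h = 3 - 2*h*(14 + A))
-46976/I(-143, -257) = -46976/(3 - 28*(-257) - 2*(-143)*(-257)) = -46976/(3 + 7196 - 73502) = -46976/(-66303) = -46976*(-1/66303) = 46976/66303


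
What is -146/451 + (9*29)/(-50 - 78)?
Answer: -136399/57728 ≈ -2.3628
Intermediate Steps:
-146/451 + (9*29)/(-50 - 78) = -146*1/451 + 261/(-128) = -146/451 + 261*(-1/128) = -146/451 - 261/128 = -136399/57728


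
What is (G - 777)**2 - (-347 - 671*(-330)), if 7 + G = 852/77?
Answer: 2231353149/5929 ≈ 3.7635e+5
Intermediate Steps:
G = 313/77 (G = -7 + 852/77 = 313/77 ≈ 4.0649)
(G - 777)**2 - (-347 - 671*(-330)) = (313/77 - 777)**2 - (-347 - 671*(-330)) = (-59516/77)**2 - (-347 + 221430) = 3542154256/5929 - 1*221083 = 3542154256/5929 - 221083 = 2231353149/5929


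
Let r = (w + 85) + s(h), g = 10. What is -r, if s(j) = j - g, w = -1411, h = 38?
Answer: 1298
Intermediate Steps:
s(j) = -10 + j (s(j) = j - 1*10 = j - 10 = -10 + j)
r = -1298 (r = (-1411 + 85) + (-10 + 38) = -1326 + 28 = -1298)
-r = -1*(-1298) = 1298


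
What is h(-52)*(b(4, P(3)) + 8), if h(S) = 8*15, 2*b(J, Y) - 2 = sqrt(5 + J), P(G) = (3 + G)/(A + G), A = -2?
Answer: 1260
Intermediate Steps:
P(G) = (3 + G)/(-2 + G)
b(J, Y) = 1 + sqrt(5 + J)/2
h(S) = 120
h(-52)*(b(4, P(3)) + 8) = 120*((1 + sqrt(5 + 4)/2) + 8) = 120*((1 + sqrt(9)/2) + 8) = 120*((1 + (1/2)*3) + 8) = 120*((1 + 3/2) + 8) = 120*(5/2 + 8) = 120*(21/2) = 1260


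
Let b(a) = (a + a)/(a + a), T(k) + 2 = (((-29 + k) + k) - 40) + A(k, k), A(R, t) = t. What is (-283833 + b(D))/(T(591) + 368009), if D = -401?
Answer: -283832/369711 ≈ -0.76771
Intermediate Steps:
T(k) = -71 + 3*k (T(k) = -2 + ((((-29 + k) + k) - 40) + k) = -2 + (((-29 + 2*k) - 40) + k) = -2 + ((-69 + 2*k) + k) = -2 + (-69 + 3*k) = -71 + 3*k)
b(a) = 1 (b(a) = (2*a)/((2*a)) = (2*a)*(1/(2*a)) = 1)
(-283833 + b(D))/(T(591) + 368009) = (-283833 + 1)/((-71 + 3*591) + 368009) = -283832/((-71 + 1773) + 368009) = -283832/(1702 + 368009) = -283832/369711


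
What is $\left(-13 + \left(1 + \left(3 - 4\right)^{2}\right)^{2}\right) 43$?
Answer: $-387$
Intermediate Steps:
$\left(-13 + \left(1 + \left(3 - 4\right)^{2}\right)^{2}\right) 43 = \left(-13 + \left(1 + \left(-1\right)^{2}\right)^{2}\right) 43 = \left(-13 + \left(1 + 1\right)^{2}\right) 43 = \left(-13 + 2^{2}\right) 43 = \left(-13 + 4\right) 43 = \left(-9\right) 43 = -387$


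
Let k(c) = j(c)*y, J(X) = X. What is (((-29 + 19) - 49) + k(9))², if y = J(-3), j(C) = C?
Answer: 7396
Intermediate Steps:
y = -3
k(c) = -3*c (k(c) = c*(-3) = -3*c)
(((-29 + 19) - 49) + k(9))² = (((-29 + 19) - 49) - 3*9)² = ((-10 - 49) - 27)² = (-59 - 27)² = (-86)² = 7396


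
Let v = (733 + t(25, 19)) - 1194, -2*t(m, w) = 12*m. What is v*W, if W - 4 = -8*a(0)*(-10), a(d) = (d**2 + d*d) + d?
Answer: -2444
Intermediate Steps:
t(m, w) = -6*m
a(d) = d + 2*d**2 (a(d) = (d**2 + d**2) + d = 2*d**2 + d = d + 2*d**2)
W = 4 (W = 4 - 0*(1 + 2*0)*(-10) = 4 - 0*(1 + 0)*(-10) = 4 - 0*(-10) = 4 - 8*0*(-10) = 4 + 0*(-10) = 4 + 0 = 4)
v = -611 (v = (733 - 6*25) - 1194 = (733 - 150) - 1194 = 583 - 1194 = -611)
v*W = -611*4 = -2444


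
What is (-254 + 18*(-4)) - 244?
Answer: -570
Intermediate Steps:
(-254 + 18*(-4)) - 244 = (-254 - 72) - 244 = -326 - 244 = -570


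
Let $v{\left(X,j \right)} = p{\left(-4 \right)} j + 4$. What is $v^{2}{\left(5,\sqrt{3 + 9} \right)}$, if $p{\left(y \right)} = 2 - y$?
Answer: $448 + 96 \sqrt{3} \approx 614.28$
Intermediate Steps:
$v{\left(X,j \right)} = 4 + 6 j$ ($v{\left(X,j \right)} = \left(2 - -4\right) j + 4 = \left(2 + 4\right) j + 4 = 6 j + 4 = 4 + 6 j$)
$v^{2}{\left(5,\sqrt{3 + 9} \right)} = \left(4 + 6 \sqrt{3 + 9}\right)^{2} = \left(4 + 6 \sqrt{12}\right)^{2} = \left(4 + 6 \cdot 2 \sqrt{3}\right)^{2} = \left(4 + 12 \sqrt{3}\right)^{2}$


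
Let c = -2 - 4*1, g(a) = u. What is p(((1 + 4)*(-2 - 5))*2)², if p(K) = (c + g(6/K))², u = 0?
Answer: 1296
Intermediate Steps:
g(a) = 0
c = -6 (c = -2 - 4 = -6)
p(K) = 36 (p(K) = (-6 + 0)² = (-6)² = 36)
p(((1 + 4)*(-2 - 5))*2)² = 36² = 1296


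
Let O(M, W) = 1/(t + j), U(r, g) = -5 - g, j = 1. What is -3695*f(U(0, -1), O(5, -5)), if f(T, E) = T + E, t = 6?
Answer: 99765/7 ≈ 14252.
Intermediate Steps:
O(M, W) = ⅐ (O(M, W) = 1/(6 + 1) = 1/7 = ⅐)
f(T, E) = E + T
-3695*f(U(0, -1), O(5, -5)) = -3695*(⅐ + (-5 - 1*(-1))) = -3695*(⅐ + (-5 + 1)) = -3695*(⅐ - 4) = -3695*(-27/7) = 99765/7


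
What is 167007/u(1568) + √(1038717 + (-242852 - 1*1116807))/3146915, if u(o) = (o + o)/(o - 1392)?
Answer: 1837077/196 + I*√320942/3146915 ≈ 9372.8 + 0.00018002*I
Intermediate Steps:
u(o) = 2*o/(-1392 + o) (u(o) = (2*o)/(-1392 + o) = 2*o/(-1392 + o))
167007/u(1568) + √(1038717 + (-242852 - 1*1116807))/3146915 = 167007/((2*1568/(-1392 + 1568))) + √(1038717 + (-242852 - 1*1116807))/3146915 = 167007/((2*1568/176)) + √(1038717 + (-242852 - 1116807))*(1/3146915) = 167007/((2*1568*(1/176))) + √(1038717 - 1359659)*(1/3146915) = 167007/(196/11) + √(-320942)*(1/3146915) = 167007*(11/196) + (I*√320942)*(1/3146915) = 1837077/196 + I*√320942/3146915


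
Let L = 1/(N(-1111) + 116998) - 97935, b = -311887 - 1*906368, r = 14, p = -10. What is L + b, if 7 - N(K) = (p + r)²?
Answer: -153979751909/116989 ≈ -1.3162e+6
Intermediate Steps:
b = -1218255 (b = -311887 - 906368 = -1218255)
N(K) = -9 (N(K) = 7 - (-10 + 14)² = 7 - 1*4² = 7 - 1*16 = 7 - 16 = -9)
L = -11457317714/116989 (L = 1/(-9 + 116998) - 97935 = 1/116989 - 97935 = -11457317714/116989 ≈ -97935.)
L + b = -11457317714/116989 - 1218255 = -153979751909/116989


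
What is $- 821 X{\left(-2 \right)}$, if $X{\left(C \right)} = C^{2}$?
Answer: $-3284$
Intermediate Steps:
$- 821 X{\left(-2 \right)} = - 821 \left(-2\right)^{2} = \left(-821\right) 4 = -3284$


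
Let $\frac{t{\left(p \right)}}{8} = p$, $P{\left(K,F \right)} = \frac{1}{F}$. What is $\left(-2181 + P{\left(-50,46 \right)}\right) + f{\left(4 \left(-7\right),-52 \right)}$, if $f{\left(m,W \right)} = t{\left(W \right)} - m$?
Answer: $- \frac{118173}{46} \approx -2569.0$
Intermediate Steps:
$t{\left(p \right)} = 8 p$
$f{\left(m,W \right)} = - m + 8 W$ ($f{\left(m,W \right)} = 8 W - m = - m + 8 W$)
$\left(-2181 + P{\left(-50,46 \right)}\right) + f{\left(4 \left(-7\right),-52 \right)} = \left(-2181 + \frac{1}{46}\right) - \left(416 + 4 \left(-7\right)\right) = \left(-2181 + \frac{1}{46}\right) - 388 = - \frac{100325}{46} + \left(28 - 416\right) = - \frac{100325}{46} - 388 = - \frac{118173}{46}$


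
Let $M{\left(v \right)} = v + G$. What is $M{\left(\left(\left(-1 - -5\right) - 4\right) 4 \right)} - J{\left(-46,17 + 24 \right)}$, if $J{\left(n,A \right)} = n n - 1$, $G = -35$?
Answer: $-2150$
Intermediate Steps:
$J{\left(n,A \right)} = -1 + n^{2}$ ($J{\left(n,A \right)} = n^{2} - 1 = -1 + n^{2}$)
$M{\left(v \right)} = -35 + v$ ($M{\left(v \right)} = v - 35 = -35 + v$)
$M{\left(\left(\left(-1 - -5\right) - 4\right) 4 \right)} - J{\left(-46,17 + 24 \right)} = \left(-35 + \left(\left(-1 - -5\right) - 4\right) 4\right) - \left(-1 + \left(-46\right)^{2}\right) = \left(-35 + \left(\left(-1 + 5\right) - 4\right) 4\right) - \left(-1 + 2116\right) = \left(-35 + \left(4 - 4\right) 4\right) - 2115 = \left(-35 + 0 \cdot 4\right) - 2115 = \left(-35 + 0\right) - 2115 = -35 - 2115 = -2150$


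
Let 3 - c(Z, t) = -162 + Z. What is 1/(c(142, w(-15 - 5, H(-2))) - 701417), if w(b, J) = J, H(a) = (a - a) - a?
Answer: -1/701394 ≈ -1.4257e-6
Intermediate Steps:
H(a) = -a (H(a) = 0 - a = -a)
c(Z, t) = 165 - Z (c(Z, t) = 3 - (-162 + Z) = 3 + (162 - Z) = 165 - Z)
1/(c(142, w(-15 - 5, H(-2))) - 701417) = 1/((165 - 1*142) - 701417) = 1/((165 - 142) - 701417) = 1/(23 - 701417) = 1/(-701394) = -1/701394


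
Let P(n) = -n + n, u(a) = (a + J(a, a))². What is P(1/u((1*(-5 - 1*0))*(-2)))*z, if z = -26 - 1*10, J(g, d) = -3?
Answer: 0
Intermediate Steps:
u(a) = (-3 + a)² (u(a) = (a - 3)² = (-3 + a)²)
z = -36 (z = -26 - 10 = -36)
P(n) = 0
P(1/u((1*(-5 - 1*0))*(-2)))*z = 0*(-36) = 0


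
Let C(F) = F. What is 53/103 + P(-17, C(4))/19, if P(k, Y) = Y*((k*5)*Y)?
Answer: -139073/1957 ≈ -71.064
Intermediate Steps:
P(k, Y) = 5*k*Y**2 (P(k, Y) = Y*((5*k)*Y) = Y*(5*Y*k) = 5*k*Y**2)
53/103 + P(-17, C(4))/19 = 53/103 + (5*(-17)*4**2)/19 = 53*(1/103) + (5*(-17)*16)*(1/19) = 53/103 - 1360*1/19 = 53/103 - 1360/19 = -139073/1957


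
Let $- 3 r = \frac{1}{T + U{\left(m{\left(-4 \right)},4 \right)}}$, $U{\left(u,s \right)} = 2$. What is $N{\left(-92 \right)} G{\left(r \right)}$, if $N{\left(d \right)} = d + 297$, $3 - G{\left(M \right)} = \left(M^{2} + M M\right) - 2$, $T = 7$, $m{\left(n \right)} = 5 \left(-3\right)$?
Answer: $\frac{746815}{729} \approx 1024.4$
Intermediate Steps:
$m{\left(n \right)} = -15$
$r = - \frac{1}{27}$ ($r = - \frac{1}{3 \left(7 + 2\right)} = - \frac{1}{3 \cdot 9} = \left(- \frac{1}{3}\right) \frac{1}{9} = - \frac{1}{27} \approx -0.037037$)
$G{\left(M \right)} = 5 - 2 M^{2}$ ($G{\left(M \right)} = 3 - \left(\left(M^{2} + M M\right) - 2\right) = 3 - \left(\left(M^{2} + M^{2}\right) - 2\right) = 3 - \left(2 M^{2} - 2\right) = 3 - \left(-2 + 2 M^{2}\right) = 5 - 2 M^{2}$)
$N{\left(d \right)} = 297 + d$
$N{\left(-92 \right)} G{\left(r \right)} = \left(297 - 92\right) \left(5 - 2 \left(- \frac{1}{27}\right)^{2}\right) = 205 \left(5 - \frac{2}{729}\right) = 205 \cdot \frac{3643}{729} = \frac{746815}{729}$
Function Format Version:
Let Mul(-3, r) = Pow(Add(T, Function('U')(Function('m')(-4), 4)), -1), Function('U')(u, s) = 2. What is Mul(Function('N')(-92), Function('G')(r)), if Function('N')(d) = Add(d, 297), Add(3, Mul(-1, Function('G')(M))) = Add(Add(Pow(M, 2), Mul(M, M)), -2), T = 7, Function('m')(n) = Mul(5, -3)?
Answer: Rational(746815, 729) ≈ 1024.4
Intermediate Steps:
Function('m')(n) = -15
r = Rational(-1, 27) (r = Mul(Rational(-1, 3), Pow(Add(7, 2), -1)) = Mul(Rational(-1, 3), Pow(9, -1)) = Mul(Rational(-1, 3), Rational(1, 9)) = Rational(-1, 27) ≈ -0.037037)
Function('G')(M) = Add(5, Mul(-2, Pow(M, 2))) (Function('G')(M) = Add(3, Mul(-1, Add(Add(Pow(M, 2), Mul(M, M)), -2))) = Add(3, Mul(-1, Add(Add(Pow(M, 2), Pow(M, 2)), -2))) = Add(3, Mul(-1, Add(Mul(2, Pow(M, 2)), -2))) = Add(3, Mul(-1, Add(-2, Mul(2, Pow(M, 2))))) = Add(3, Add(2, Mul(-2, Pow(M, 2)))) = Add(5, Mul(-2, Pow(M, 2))))
Function('N')(d) = Add(297, d)
Mul(Function('N')(-92), Function('G')(r)) = Mul(Add(297, -92), Add(5, Mul(-2, Pow(Rational(-1, 27), 2)))) = Mul(205, Add(5, Mul(-2, Rational(1, 729)))) = Mul(205, Add(5, Rational(-2, 729))) = Mul(205, Rational(3643, 729)) = Rational(746815, 729)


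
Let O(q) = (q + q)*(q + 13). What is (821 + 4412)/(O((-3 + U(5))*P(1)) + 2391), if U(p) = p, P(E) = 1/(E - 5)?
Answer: 10466/4757 ≈ 2.2001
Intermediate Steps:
P(E) = 1/(-5 + E)
O(q) = 2*q*(13 + q) (O(q) = (2*q)*(13 + q) = 2*q*(13 + q))
(821 + 4412)/(O((-3 + U(5))*P(1)) + 2391) = (821 + 4412)/(2*((-3 + 5)/(-5 + 1))*(13 + (-3 + 5)/(-5 + 1)) + 2391) = 5233/(2*(2/(-4))*(13 + 2/(-4)) + 2391) = 5233/(2*(2*(-¼))*(13 + 2*(-¼)) + 2391) = 5233/(2*(-½)*(13 - ½) + 2391) = 5233/(2*(-½)*(25/2) + 2391) = 5233/(-25/2 + 2391) = 5233/(4757/2) = 5233*(2/4757) = 10466/4757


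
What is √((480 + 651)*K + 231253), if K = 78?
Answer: √319471 ≈ 565.22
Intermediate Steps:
√((480 + 651)*K + 231253) = √((480 + 651)*78 + 231253) = √(1131*78 + 231253) = √(88218 + 231253) = √319471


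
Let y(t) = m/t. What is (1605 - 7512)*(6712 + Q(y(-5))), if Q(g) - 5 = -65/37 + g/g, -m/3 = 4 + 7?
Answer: -1467895407/37 ≈ -3.9673e+7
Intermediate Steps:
m = -33 (m = -3*(4 + 7) = -3*11 = -33)
y(t) = -33/t
Q(g) = 157/37 (Q(g) = 5 + (-65/37 + g/g) = 5 + (-65*1/37 + 1) = 5 + (-65/37 + 1) = 5 - 28/37 = 157/37)
(1605 - 7512)*(6712 + Q(y(-5))) = (1605 - 7512)*(6712 + 157/37) = -5907*248501/37 = -1467895407/37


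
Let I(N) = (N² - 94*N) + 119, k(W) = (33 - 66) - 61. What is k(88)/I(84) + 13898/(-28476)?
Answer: -524551/1466514 ≈ -0.35769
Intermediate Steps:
k(W) = -94 (k(W) = -33 - 61 = -94)
I(N) = 119 + N² - 94*N
k(88)/I(84) + 13898/(-28476) = -94/(119 + 84² - 94*84) + 13898/(-28476) = -94/(119 + 7056 - 7896) + 13898*(-1/28476) = -94/(-721) - 6949/14238 = -94*(-1/721) - 6949/14238 = 94/721 - 6949/14238 = -524551/1466514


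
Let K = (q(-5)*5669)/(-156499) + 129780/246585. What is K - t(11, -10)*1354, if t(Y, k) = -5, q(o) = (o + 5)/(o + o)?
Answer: 111300682/16439 ≈ 6770.5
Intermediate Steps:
q(o) = (5 + o)/(2*o) (q(o) = (5 + o)/((2*o)) = (5 + o)*(1/(2*o)) = (5 + o)/(2*o))
K = 8652/16439 (K = (((½)*(5 - 5)/(-5))*5669)/(-156499) + 129780/246585 = (((½)*(-⅕)*0)*5669)*(-1/156499) + 129780*(1/246585) = (0*5669)*(-1/156499) + 8652/16439 = 0*(-1/156499) + 8652/16439 = 0 + 8652/16439 = 8652/16439 ≈ 0.52631)
K - t(11, -10)*1354 = 8652/16439 - (-5)*1354 = 8652/16439 - 1*(-6770) = 8652/16439 + 6770 = 111300682/16439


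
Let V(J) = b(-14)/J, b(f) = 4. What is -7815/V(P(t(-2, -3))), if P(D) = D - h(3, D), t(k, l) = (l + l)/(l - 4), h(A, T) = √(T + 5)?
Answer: -23445/14 + 7815*√287/28 ≈ 3053.7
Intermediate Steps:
h(A, T) = √(5 + T)
t(k, l) = 2*l/(-4 + l) (t(k, l) = (2*l)/(-4 + l) = 2*l/(-4 + l))
P(D) = D - √(5 + D)
V(J) = 4/J
-7815/V(P(t(-2, -3))) = -(-23445/(2*(-4 - 3)) - 7815*√(5 + 2*(-3)/(-4 - 3))/4) = -(23445/14 - 7815*√(5 + 2*(-3)/(-7))/4) = -(23445/14 - 7815*√(5 + 2*(-3)*(-⅐))/4) = -(23445/14 - 7815*√(5 + 6/7)/4) = -(23445/14 - 7815*√287/28) = -7815*(3/14 - √287/28) = -23445/14 + 7815*√287/28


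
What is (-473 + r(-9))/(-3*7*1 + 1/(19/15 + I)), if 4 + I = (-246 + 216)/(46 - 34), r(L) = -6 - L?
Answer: 73790/3327 ≈ 22.179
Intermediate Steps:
I = -13/2 (I = -4 + (-246 + 216)/(46 - 34) = -4 - 30/12 = -4 - 30*1/12 = -4 - 5/2 = -13/2 ≈ -6.5000)
(-473 + r(-9))/(-3*7*1 + 1/(19/15 + I)) = (-473 + (-6 - 1*(-9)))/(-3*7*1 + 1/(19/15 - 13/2)) = (-473 + (-6 + 9))/(-21*1 + 1/(19*(1/15) - 13/2)) = (-473 + 3)/(-21 + 1/(19/15 - 13/2)) = -470/(-21 + 1/(-157/30)) = -470/(-21 - 30/157) = -470/(-3327/157) = -470*(-157/3327) = 73790/3327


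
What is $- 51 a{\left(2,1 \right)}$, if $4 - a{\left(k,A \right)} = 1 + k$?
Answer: $-51$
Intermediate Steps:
$a{\left(k,A \right)} = 3 - k$ ($a{\left(k,A \right)} = 4 - \left(1 + k\right) = 3 - k$)
$- 51 a{\left(2,1 \right)} = - 51 \left(3 - 2\right) = \left(-51\right) 1 = -51$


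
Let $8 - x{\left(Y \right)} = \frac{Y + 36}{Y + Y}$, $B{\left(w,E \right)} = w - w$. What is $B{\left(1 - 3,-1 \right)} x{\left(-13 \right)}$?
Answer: $0$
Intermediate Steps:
$B{\left(w,E \right)} = 0$
$x{\left(Y \right)} = 8 - \frac{36 + Y}{2 Y}$ ($x{\left(Y \right)} = 8 - \frac{Y + 36}{Y + Y} = 8 - \frac{36 + Y}{2 Y}$)
$B{\left(1 - 3,-1 \right)} x{\left(-13 \right)} = 0 \left(\frac{15}{2} - \frac{18}{-13}\right) = 0 \left(\frac{15}{2} - - \frac{18}{13}\right) = 0 \left(\frac{15}{2} + \frac{18}{13}\right) = 0 \cdot \frac{231}{26} = 0$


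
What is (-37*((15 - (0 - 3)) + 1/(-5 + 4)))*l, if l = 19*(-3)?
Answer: 35853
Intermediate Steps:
l = -57
(-37*((15 - (0 - 3)) + 1/(-5 + 4)))*l = -37*((15 - (0 - 3)) + 1/(-5 + 4))*(-57) = -37*((15 - 1*(-3)) + 1/(-1))*(-57) = -37*((15 + 3) - 1)*(-57) = -37*(18 - 1)*(-57) = -37*17*(-57) = -629*(-57) = 35853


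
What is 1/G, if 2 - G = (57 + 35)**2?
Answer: -1/8462 ≈ -0.00011818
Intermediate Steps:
G = -8462 (G = 2 - (57 + 35)**2 = 2 - 1*92**2 = 2 - 1*8464 = 2 - 8464 = -8462)
1/G = 1/(-8462) = -1/8462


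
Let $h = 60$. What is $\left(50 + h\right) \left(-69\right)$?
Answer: $-7590$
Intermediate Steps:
$\left(50 + h\right) \left(-69\right) = \left(50 + 60\right) \left(-69\right) = 110 \left(-69\right) = -7590$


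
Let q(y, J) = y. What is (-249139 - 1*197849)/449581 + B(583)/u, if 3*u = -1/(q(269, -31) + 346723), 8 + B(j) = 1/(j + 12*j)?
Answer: 234508168497804/28160119 ≈ 8.3277e+6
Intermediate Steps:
B(j) = -8 + 1/(13*j) (B(j) = -8 + 1/(j + 12*j) = -8 + 1/(13*j))
u = -1/1040976 (u = (-1/(269 + 346723))/3 = (-1/346992)/3 = (-1*1/346992)/3 = (1/3)*(-1/346992) = -1/1040976 ≈ -9.6064e-7)
(-249139 - 1*197849)/449581 + B(583)/u = (-249139 - 1*197849)/449581 + (-8 + (1/13)/583)/(-1/1040976) = (-249139 - 197849)*(1/449581) + (-8 + (1/13)*(1/583))*(-1040976) = -446988*1/449581 + (-8 + 1/7579)*(-1040976) = -446988/449581 - 60631/7579*(-1040976) = -446988/449581 + 63115415856/7579 = 234508168497804/28160119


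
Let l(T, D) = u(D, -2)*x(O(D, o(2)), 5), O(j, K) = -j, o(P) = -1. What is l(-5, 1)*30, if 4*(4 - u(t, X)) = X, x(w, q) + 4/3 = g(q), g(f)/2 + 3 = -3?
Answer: -1800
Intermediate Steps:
g(f) = -12 (g(f) = -6 + 2*(-3) = -6 - 6 = -12)
x(w, q) = -40/3 (x(w, q) = -4/3 - 12 = -40/3)
u(t, X) = 4 - X/4
l(T, D) = -60 (l(T, D) = (4 - ¼*(-2))*(-40/3) = (4 + ½)*(-40/3) = (9/2)*(-40/3) = -60)
l(-5, 1)*30 = -60*30 = -1800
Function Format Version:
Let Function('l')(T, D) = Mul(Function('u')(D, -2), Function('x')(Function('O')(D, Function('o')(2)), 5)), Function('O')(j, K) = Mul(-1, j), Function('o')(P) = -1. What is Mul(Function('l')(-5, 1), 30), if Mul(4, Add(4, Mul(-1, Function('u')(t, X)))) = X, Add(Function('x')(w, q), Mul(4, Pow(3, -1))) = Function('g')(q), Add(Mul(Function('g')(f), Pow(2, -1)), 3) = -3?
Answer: -1800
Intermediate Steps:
Function('g')(f) = -12 (Function('g')(f) = Add(-6, Mul(2, -3)) = Add(-6, -6) = -12)
Function('x')(w, q) = Rational(-40, 3) (Function('x')(w, q) = Add(Rational(-4, 3), -12) = Rational(-40, 3))
Function('u')(t, X) = Add(4, Mul(Rational(-1, 4), X))
Function('l')(T, D) = -60 (Function('l')(T, D) = Mul(Add(4, Mul(Rational(-1, 4), -2)), Rational(-40, 3)) = Mul(Add(4, Rational(1, 2)), Rational(-40, 3)) = Mul(Rational(9, 2), Rational(-40, 3)) = -60)
Mul(Function('l')(-5, 1), 30) = Mul(-60, 30) = -1800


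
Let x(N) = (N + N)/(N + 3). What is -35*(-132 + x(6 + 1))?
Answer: 4571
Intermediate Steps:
x(N) = 2*N/(3 + N) (x(N) = (2*N)/(3 + N) = 2*N/(3 + N))
-35*(-132 + x(6 + 1)) = -35*(-132 + 2*(6 + 1)/(3 + (6 + 1))) = -35*(-132 + 2*7/(3 + 7)) = -35*(-132 + 2*7/10) = -35*(-132 + 2*7*(⅒)) = -35*(-132 + 7/5) = -35*(-653/5) = 4571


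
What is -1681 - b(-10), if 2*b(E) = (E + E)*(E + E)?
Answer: -1881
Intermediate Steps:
b(E) = 2*E² (b(E) = ((E + E)*(E + E))/2 = ((2*E)*(2*E))/2 = (4*E²)/2 = 2*E²)
-1681 - b(-10) = -1681 - 2*(-10)² = -1681 - 2*100 = -1681 - 1*200 = -1681 - 200 = -1881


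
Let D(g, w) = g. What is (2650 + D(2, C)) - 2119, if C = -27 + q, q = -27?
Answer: 533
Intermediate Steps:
C = -54 (C = -27 - 27 = -54)
(2650 + D(2, C)) - 2119 = (2650 + 2) - 2119 = 2652 - 2119 = 533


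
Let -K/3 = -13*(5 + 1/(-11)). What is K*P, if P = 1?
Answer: 2106/11 ≈ 191.45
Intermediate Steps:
K = 2106/11 (K = -(-39)*(5 + 1/(-11)) = -(-39)*(5 + 1*(-1/11)) = -(-39)*(5 - 1/11) = -(-39)*54/11 = -3*(-702/11) = 2106/11 ≈ 191.45)
K*P = (2106/11)*1 = 2106/11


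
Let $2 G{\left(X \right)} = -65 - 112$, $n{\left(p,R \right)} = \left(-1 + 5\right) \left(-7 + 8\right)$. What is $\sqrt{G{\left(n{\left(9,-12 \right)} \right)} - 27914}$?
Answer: $\frac{i \sqrt{112010}}{2} \approx 167.34 i$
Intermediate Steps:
$n{\left(p,R \right)} = 4$ ($n{\left(p,R \right)} = 4 \cdot 1 = 4$)
$G{\left(X \right)} = - \frac{177}{2}$ ($G{\left(X \right)} = \frac{-65 - 112}{2} = \frac{1}{2} \left(-177\right) = - \frac{177}{2}$)
$\sqrt{G{\left(n{\left(9,-12 \right)} \right)} - 27914} = \sqrt{- \frac{177}{2} - 27914} = \sqrt{- \frac{56005}{2}} = \frac{i \sqrt{112010}}{2}$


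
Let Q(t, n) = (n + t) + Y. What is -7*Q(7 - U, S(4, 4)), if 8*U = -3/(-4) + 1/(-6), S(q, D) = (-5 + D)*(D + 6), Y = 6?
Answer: -1967/96 ≈ -20.490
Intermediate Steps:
S(q, D) = (-5 + D)*(6 + D)
U = 7/96 (U = (-3/(-4) + 1/(-6))/8 = (-3*(-¼) + 1*(-⅙))/8 = (¾ - ⅙)/8 = (⅛)*(7/12) = 7/96 ≈ 0.072917)
Q(t, n) = 6 + n + t (Q(t, n) = (n + t) + 6 = 6 + n + t)
-7*Q(7 - U, S(4, 4)) = -7*(6 + (-30 + 4 + 4²) + (7 - 1*7/96)) = -7*(6 + (-30 + 4 + 16) + (7 - 7/96)) = -7*(6 - 10 + 665/96) = -7*281/96 = -1967/96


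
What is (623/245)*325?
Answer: 5785/7 ≈ 826.43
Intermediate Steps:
(623/245)*325 = (623*(1/245))*325 = (89/35)*325 = 5785/7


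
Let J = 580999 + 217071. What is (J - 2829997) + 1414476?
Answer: -617451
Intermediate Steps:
J = 798070
(J - 2829997) + 1414476 = (798070 - 2829997) + 1414476 = -2031927 + 1414476 = -617451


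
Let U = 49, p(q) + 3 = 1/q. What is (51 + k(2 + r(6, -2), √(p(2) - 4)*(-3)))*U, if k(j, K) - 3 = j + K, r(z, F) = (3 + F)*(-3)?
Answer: 2597 - 147*I*√26/2 ≈ 2597.0 - 374.78*I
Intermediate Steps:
p(q) = -3 + 1/q
r(z, F) = -9 - 3*F
k(j, K) = 3 + K + j (k(j, K) = 3 + (j + K) = 3 + (K + j) = 3 + K + j)
(51 + k(2 + r(6, -2), √(p(2) - 4)*(-3)))*U = (51 + (3 + √((-3 + 1/2) - 4)*(-3) + (2 + (-9 - 3*(-2)))))*49 = (51 + (3 + √((-3 + ½) - 4)*(-3) + (2 + (-9 + 6))))*49 = (51 + (3 + √(-5/2 - 4)*(-3) + (2 - 3)))*49 = (51 + (3 + √(-13/2)*(-3) - 1))*49 = (51 + (3 + (I*√26/2)*(-3) - 1))*49 = (51 + (3 - 3*I*√26/2 - 1))*49 = (51 + (2 - 3*I*√26/2))*49 = (53 - 3*I*√26/2)*49 = 2597 - 147*I*√26/2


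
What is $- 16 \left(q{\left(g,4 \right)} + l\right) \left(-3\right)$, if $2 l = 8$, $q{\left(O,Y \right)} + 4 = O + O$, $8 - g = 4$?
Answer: $384$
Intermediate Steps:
$g = 4$ ($g = 8 - 4 = 4$)
$q{\left(O,Y \right)} = -4 + 2 O$ ($q{\left(O,Y \right)} = -4 + \left(O + O\right) = -4 + 2 O$)
$l = 4$ ($l = \frac{1}{2} \cdot 8 = 4$)
$- 16 \left(q{\left(g,4 \right)} + l\right) \left(-3\right) = - 16 \left(\left(-4 + 2 \cdot 4\right) + 4\right) \left(-3\right) = - 16 \left(\left(-4 + 8\right) + 4\right) \left(-3\right) = - 16 \left(4 + 4\right) \left(-3\right) = - 16 \cdot 8 \left(-3\right) = \left(-16\right) \left(-24\right) = 384$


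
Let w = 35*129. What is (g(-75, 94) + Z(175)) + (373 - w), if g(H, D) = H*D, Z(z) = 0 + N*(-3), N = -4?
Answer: -11180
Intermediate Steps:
Z(z) = 12 (Z(z) = 0 - 4*(-3) = 0 + 12 = 12)
g(H, D) = D*H
w = 4515
(g(-75, 94) + Z(175)) + (373 - w) = (94*(-75) + 12) + (373 - 1*4515) = (-7050 + 12) + (373 - 4515) = -7038 - 4142 = -11180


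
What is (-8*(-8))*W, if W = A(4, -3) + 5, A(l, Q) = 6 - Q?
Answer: 896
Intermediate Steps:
W = 14 (W = (6 - 1*(-3)) + 5 = (6 + 3) + 5 = 9 + 5 = 14)
(-8*(-8))*W = -8*(-8)*14 = 64*14 = 896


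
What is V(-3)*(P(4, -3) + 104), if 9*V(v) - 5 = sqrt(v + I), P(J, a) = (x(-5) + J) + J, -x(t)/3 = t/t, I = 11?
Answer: 545/9 + 218*sqrt(2)/9 ≈ 94.811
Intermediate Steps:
x(t) = -3 (x(t) = -3*t/t = -3*1 = -3)
P(J, a) = -3 + 2*J (P(J, a) = (-3 + J) + J = -3 + 2*J)
V(v) = 5/9 + sqrt(11 + v)/9 (V(v) = 5/9 + sqrt(v + 11)/9 = 5/9 + sqrt(11 + v)/9)
V(-3)*(P(4, -3) + 104) = (5/9 + sqrt(11 - 3)/9)*((-3 + 2*4) + 104) = (5/9 + sqrt(8)/9)*((-3 + 8) + 104) = (5/9 + (2*sqrt(2))/9)*(5 + 104) = (5/9 + 2*sqrt(2)/9)*109 = 545/9 + 218*sqrt(2)/9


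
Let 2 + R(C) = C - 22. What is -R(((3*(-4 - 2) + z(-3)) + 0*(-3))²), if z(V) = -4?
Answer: -460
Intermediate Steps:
R(C) = -24 + C (R(C) = -2 + (C - 22) = -2 + (-22 + C) = -24 + C)
-R(((3*(-4 - 2) + z(-3)) + 0*(-3))²) = -(-24 + ((3*(-4 - 2) - 4) + 0*(-3))²) = -(-24 + ((3*(-6) - 4) + 0)²) = -(-24 + ((-18 - 4) + 0)²) = -(-24 + (-22 + 0)²) = -(-24 + (-22)²) = -(-24 + 484) = -1*460 = -460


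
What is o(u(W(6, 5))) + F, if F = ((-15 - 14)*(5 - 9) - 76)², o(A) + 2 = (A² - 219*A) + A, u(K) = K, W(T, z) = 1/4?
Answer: 24697/16 ≈ 1543.6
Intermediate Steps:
W(T, z) = ¼
o(A) = -2 + A² - 218*A (o(A) = -2 + ((A² - 219*A) + A) = -2 + (A² - 218*A) = -2 + A² - 218*A)
F = 1600 (F = (-29*(-4) - 76)² = (116 - 76)² = 40² = 1600)
o(u(W(6, 5))) + F = (-2 + (¼)² - 218*¼) + 1600 = (-2 + 1/16 - 109/2) + 1600 = -903/16 + 1600 = 24697/16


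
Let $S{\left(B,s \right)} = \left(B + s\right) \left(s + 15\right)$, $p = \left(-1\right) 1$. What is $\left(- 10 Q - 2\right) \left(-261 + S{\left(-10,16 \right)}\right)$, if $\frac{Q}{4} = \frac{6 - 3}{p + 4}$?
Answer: $3150$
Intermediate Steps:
$p = -1$
$S{\left(B,s \right)} = \left(15 + s\right) \left(B + s\right)$ ($S{\left(B,s \right)} = \left(B + s\right) \left(15 + s\right) = \left(15 + s\right) \left(B + s\right)$)
$Q = 4$ ($Q = 4 \frac{6 - 3}{-1 + 4} = 4 \cdot \frac{3}{3} = 4 \cdot 3 \cdot \frac{1}{3} = 4 \cdot 1 = 4$)
$\left(- 10 Q - 2\right) \left(-261 + S{\left(-10,16 \right)}\right) = \left(\left(-10\right) 4 - 2\right) \left(-261 + \left(16^{2} + 15 \left(-10\right) + 15 \cdot 16 - 160\right)\right) = \left(-40 - 2\right) \left(-261 + \left(256 - 150 + 240 - 160\right)\right) = - 42 \left(-261 + 186\right) = \left(-42\right) \left(-75\right) = 3150$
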